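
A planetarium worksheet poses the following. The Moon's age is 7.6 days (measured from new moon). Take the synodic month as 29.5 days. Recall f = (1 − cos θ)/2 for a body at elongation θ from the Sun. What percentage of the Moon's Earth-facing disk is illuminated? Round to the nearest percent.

Elongation θ = 360° × 7.6/29.5 ≈ 92.7°.
With cos θ = (-0.048), the lit fraction is (1 − (-0.048))/2 ≈ 0.524, so 52%.

52%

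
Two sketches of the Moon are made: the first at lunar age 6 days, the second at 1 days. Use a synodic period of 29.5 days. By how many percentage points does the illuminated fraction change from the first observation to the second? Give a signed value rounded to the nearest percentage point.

-34 percentage points

θ₁ = 360° × 6/29.5 = 73.2°, f₁ = (1 − cos θ₁)/2 = 0.356.
θ₂ = 360° × 1/29.5 = 12.2°, f₂ = (1 − cos θ₂)/2 = 0.011.
Change = f₂ − f₁ = -0.344 → -34 percentage points.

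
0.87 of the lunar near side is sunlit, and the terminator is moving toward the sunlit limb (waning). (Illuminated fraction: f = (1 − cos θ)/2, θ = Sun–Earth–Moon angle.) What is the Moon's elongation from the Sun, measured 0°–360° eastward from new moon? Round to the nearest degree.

222°

From f = (1 − cos θ)/2: cos θ = 1 − 2×0.87 = -0.740; arccos → 137.7°.
Waning ⇒ past full, so θ = 360° − 137.7° = 222.3°.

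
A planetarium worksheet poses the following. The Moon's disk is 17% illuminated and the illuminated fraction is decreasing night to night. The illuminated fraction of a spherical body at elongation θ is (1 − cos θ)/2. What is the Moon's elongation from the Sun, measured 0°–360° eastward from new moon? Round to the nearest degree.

311°

cos θ = 1 − 2f = 0.660, giving a principal value of 48.7°.
A waning Moon lies in 180°–360°, so θ = 360° − 48.7° = 311.3°.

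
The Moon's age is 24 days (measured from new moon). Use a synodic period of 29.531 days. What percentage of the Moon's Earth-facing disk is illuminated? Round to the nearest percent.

31%

The Moon has covered 24/29.531 of its cycle, so θ ≈ 360° × 24/29.531 = 292.6°.
Illuminated fraction = (1 − cos 292.6°)/2 = (1 − 0.384)/2 ≈ 0.308, so 31%.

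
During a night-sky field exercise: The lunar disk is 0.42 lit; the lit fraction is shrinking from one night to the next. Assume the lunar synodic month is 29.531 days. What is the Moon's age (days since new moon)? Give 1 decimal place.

22.9 days

Invert f = (1 − cos θ)/2 to get cos θ = 1 − 2(0.42) = 0.160, hence θ₀ = arccos 0.160 = 80.8°.
Waning ⇒ past full, so θ = 360° − 80.8° = 279.2°.
At 360°/29.531 d per day, 279.2° corresponds to 22.90 days.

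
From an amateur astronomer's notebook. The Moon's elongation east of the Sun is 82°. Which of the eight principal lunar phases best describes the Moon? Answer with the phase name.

The first quarter sector spans roughly 68°–112°; 82° falls inside it.

first quarter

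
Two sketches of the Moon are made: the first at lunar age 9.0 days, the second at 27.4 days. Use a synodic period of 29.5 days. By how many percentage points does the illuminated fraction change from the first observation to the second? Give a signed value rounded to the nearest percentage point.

-62 percentage points

θ₁ = 360° × 9.0/29.5 = 109.8°, f₁ = (1 − cos θ₁)/2 = 0.670.
θ₂ = 360° × 27.4/29.5 = 334.4°, f₂ = (1 − cos θ₂)/2 = 0.049.
Change = f₂ − f₁ = -0.620 → -62 percentage points.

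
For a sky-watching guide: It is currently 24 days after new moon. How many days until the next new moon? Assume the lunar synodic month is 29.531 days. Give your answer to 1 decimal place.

5.5 days

One full lunation from the last new moon is 29.531 d; remaining = 29.531 − 24 = 5.531 d.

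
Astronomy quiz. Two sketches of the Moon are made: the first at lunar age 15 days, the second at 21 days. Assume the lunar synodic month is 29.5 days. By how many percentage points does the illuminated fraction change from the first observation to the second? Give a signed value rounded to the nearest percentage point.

First observation: θ = 360°·15/29.5 = 183.1°, so f = 0.999.
Second observation: θ = 256.3°, f = 0.619.
Δf = 0.619 − 0.999 = -0.381, i.e. -38 pp.

-38 pp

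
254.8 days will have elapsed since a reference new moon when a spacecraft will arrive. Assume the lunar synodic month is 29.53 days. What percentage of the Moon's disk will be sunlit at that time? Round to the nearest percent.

Reduce mod P: 254.8 − 8×29.53 = 18.56 d into the current lunation.
Elongation θ = 360° × 18.56/29.53 ≈ 226.3°.
Illuminated fraction = (1 − cos 226.3°)/2 = (1 − (-0.691))/2 ≈ 0.846, so 85%.

85%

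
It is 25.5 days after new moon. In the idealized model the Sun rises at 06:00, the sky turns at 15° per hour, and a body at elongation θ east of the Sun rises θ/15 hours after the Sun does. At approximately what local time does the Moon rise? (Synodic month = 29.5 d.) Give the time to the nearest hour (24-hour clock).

03:00

The Moon has covered 25.5/29.5 of its cycle, so θ ≈ 360° × 25.5/29.5 = 311.2°.
Delay after the Sun = 311.2° / (15°/h) ≈ 20.75 h.
06:00 + 20.75 h ≈ 02:45 → 03:00 to the nearest hour.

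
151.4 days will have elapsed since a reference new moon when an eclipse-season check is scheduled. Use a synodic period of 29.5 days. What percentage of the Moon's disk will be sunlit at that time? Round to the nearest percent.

16%

Reduce mod P: 151.4 − 5×29.5 = 3.90 d into the current lunation.
The Moon has covered 3.90/29.5 of its cycle, so θ ≈ 360° × 3.90/29.5 = 47.6°.
cos 47.6° = 0.674, so f = (1 − 0.674)/2 = 0.163, so 16%.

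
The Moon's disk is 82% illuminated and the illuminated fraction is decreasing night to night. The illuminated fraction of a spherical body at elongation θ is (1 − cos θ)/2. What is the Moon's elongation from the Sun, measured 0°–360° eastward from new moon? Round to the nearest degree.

From f = (1 − cos θ)/2: cos θ = 1 − 2×0.82 = -0.640; arccos → 129.8°.
Waning ⇒ past full, so θ = 360° − 129.8° = 230.2°.

230°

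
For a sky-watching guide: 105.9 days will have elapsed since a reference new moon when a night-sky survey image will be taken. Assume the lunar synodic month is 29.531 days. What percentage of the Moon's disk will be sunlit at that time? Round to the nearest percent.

Reduce mod P: 105.9 − 3×29.531 = 17.31 d into the current lunation.
Phase angle: θ = 360°·(17.31 d)/(29.531 d) = 211.0°.
cos 211.0° = (-0.857), so f = (1 − (-0.857))/2 = 0.929, so 93%.

93%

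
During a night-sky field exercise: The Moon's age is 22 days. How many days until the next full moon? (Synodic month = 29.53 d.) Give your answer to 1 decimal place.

22.3 days

Full moon is 0.5 of the way through the cycle: age 0.5 × 29.53 = 14.765 d.
This lunation's full moon (14.765 d) has passed, so add one period: 44.295 − 22 = 22.295 days.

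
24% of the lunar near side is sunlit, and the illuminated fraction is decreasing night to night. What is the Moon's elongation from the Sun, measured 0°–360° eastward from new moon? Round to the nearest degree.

301°

From f = (1 − cos θ)/2: cos θ = 1 − 2×0.24 = 0.520; arccos → 58.7°.
Waning ⇒ past full, so θ = 360° − 58.7° = 301.3°.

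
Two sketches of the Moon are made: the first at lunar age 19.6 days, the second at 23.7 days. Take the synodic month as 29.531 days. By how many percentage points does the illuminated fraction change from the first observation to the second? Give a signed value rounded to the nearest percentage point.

First observation: θ = 360°·19.6/29.531 = 238.9°, so f = 0.758.
Second observation: θ = 288.9°, f = 0.338.
Δf = 0.338 − 0.758 = -0.420, i.e. -42 pp.

-42 percentage points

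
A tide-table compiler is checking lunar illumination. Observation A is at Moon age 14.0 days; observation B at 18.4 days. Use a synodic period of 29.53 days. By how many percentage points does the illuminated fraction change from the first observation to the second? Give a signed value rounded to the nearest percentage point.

-14 pp

θ₁ = 360° × 14.0/29.53 = 170.7°, f₁ = (1 − cos θ₁)/2 = 0.993.
θ₂ = 360° × 18.4/29.53 = 224.3°, f₂ = (1 − cos θ₂)/2 = 0.858.
Change = f₂ − f₁ = -0.136 → -14 percentage points.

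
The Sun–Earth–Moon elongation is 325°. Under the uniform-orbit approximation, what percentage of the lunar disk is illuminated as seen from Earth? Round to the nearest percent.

cos 325° = 0.819, so f = (1 − 0.819)/2 = 0.090, i.e. 9%.

9%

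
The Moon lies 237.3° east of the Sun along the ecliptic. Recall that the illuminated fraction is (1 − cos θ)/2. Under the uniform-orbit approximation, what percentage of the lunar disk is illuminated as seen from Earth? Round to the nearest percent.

77%

cos 237.3° = (-0.540), so f = (1 − (-0.540))/2 = 0.770, i.e. 77%.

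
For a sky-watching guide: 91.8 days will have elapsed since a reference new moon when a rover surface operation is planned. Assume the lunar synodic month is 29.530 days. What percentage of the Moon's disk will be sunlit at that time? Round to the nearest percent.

11%

91.8 d spans 3 complete synodic months (3 × 29.530 = 88.59 d) plus 3.21 d.
Phase angle: θ = 360°·(3.21 d)/(29.530 d) = 39.1°.
cos 39.1° = 0.776, so f = (1 − 0.776)/2 = 0.112, so 11%.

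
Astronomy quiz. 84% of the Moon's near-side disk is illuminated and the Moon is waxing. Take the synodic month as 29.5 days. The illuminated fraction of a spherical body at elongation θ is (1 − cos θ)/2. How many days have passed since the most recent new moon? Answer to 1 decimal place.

From f = (1 − cos θ)/2: cos θ = 1 − 2×0.84 = -0.680; arccos → 132.8°.
Before full moon the principal value applies: θ = 132.8°.
At 360°/29.5 d per day, 132.8° corresponds to 10.89 days.

10.9 days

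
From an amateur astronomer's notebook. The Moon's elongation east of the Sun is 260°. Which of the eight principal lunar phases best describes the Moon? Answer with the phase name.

last quarter

260° lies in the last quarter sector of the 8-phase cycle.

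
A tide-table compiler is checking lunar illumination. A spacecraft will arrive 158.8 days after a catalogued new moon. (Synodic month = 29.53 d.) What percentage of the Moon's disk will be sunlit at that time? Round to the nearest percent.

Reduce mod P: 158.8 − 5×29.53 = 11.15 d into the current lunation.
Phase angle: θ = 360°·(11.15 d)/(29.53 d) = 135.9°.
Illuminated fraction = (1 − cos 135.9°)/2 = (1 − (-0.718))/2 ≈ 0.859, so 86%.

86%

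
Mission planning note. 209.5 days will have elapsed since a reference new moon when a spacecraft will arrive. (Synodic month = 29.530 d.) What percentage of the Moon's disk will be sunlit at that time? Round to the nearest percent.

209.5 d spans 7 complete synodic months (7 × 29.530 = 206.71 d) plus 2.79 d.
The Moon has covered 2.79/29.530 of its cycle, so θ ≈ 360° × 2.79/29.530 = 34.0°.
Illuminated fraction = (1 − cos 34.0°)/2 = (1 − 0.829)/2 ≈ 0.086, so 9%.

9%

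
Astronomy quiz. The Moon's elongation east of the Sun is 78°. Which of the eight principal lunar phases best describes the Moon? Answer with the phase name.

first quarter

The first quarter sector spans roughly 68°–112°; 78° falls inside it.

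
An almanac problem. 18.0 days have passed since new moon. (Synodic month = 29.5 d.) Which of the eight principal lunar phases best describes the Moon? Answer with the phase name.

waning gibbous

At 18.0/29.5 of the cycle, θ ≈ 220° — the waning gibbous range.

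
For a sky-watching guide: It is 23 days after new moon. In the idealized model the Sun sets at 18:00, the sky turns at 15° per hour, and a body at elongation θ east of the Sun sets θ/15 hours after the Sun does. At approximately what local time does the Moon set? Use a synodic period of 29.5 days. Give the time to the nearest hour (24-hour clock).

13:00

The Moon has covered 23/29.5 of its cycle, so θ ≈ 360° × 23/29.5 = 280.7°.
Delay after the Sun = 280.7° / (15°/h) ≈ 18.71 h.
18:00 + 18.71 h ≈ 12:43 → 13:00 to the nearest hour.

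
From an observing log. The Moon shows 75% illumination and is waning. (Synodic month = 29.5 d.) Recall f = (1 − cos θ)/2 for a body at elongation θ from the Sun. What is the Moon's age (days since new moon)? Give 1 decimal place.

cos θ = 1 − 2f = -0.500, giving a principal value of 120.0°.
Since the Moon is past full (waning), take the reflex angle: θ = 360° − 120.0° = 240.0°.
Age = 29.5 × 240.0°/360° ≈ 19.67 days.

19.7 days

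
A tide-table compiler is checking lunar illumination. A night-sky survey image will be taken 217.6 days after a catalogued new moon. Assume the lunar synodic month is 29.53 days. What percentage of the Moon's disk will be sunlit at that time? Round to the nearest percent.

217.6 d spans 7 complete synodic months (7 × 29.53 = 206.71 d) plus 10.89 d.
Phase angle: θ = 360°·(10.89 d)/(29.53 d) = 132.8°.
cos 132.8° = (-0.679), so f = (1 − (-0.679))/2 = 0.839, so 84%.

84%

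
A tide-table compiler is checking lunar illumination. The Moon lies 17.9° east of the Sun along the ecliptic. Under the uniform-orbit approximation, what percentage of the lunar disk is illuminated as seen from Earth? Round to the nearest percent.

2%

f = (1 − cos 17.9°)/2 = (1 − 0.952)/2 ≈ 0.024, i.e. 2%.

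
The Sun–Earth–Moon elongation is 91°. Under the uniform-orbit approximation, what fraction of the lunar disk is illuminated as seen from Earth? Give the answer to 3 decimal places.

f = (1 − cos 91°)/2 = (1 − (-0.017))/2 ≈ 0.509.

0.509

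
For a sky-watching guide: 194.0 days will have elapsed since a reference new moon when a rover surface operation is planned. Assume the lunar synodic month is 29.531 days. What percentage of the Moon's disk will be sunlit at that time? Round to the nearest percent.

194.0/29.531 = 6.569 lunations, so 6 complete cycles and 16.81 d into the next.
The Moon has covered 16.81/29.531 of its cycle, so θ ≈ 360° × 16.81/29.531 = 205.0°.
Illuminated fraction = (1 − cos 205.0°)/2 = (1 − (-0.907))/2 ≈ 0.953, so 95%.

95%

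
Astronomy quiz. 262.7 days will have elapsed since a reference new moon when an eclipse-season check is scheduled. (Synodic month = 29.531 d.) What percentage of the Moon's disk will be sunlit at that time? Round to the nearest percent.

10%

262.7/29.531 = 8.896 lunations, so 8 complete cycles and 26.45 d into the next.
Phase angle: θ = 360°·(26.45 d)/(29.531 d) = 322.5°.
Illuminated fraction = (1 − cos 322.5°)/2 = (1 − 0.793)/2 ≈ 0.104, so 10%.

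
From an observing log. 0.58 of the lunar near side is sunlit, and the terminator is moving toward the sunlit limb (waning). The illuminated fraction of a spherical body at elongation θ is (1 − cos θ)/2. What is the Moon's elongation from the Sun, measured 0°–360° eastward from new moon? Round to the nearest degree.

Invert f = (1 − cos θ)/2 to get cos θ = 1 − 2(0.58) = -0.160, hence θ₀ = arccos -0.160 = 99.2°.
Since the Moon is past full (waning), take the reflex angle: θ = 360° − 99.2° = 260.8°.

261°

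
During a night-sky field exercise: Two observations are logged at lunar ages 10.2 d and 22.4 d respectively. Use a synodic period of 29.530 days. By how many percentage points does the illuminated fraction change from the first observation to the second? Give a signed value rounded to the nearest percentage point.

-31 pp

First observation: θ = 360°·10.2/29.530 = 124.3°, so f = 0.782.
Second observation: θ = 273.1°, f = 0.473.
Δf = 0.473 − 0.782 = -0.309, i.e. -31 pp.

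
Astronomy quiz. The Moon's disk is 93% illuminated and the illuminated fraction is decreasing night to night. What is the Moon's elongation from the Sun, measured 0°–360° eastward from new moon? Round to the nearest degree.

211°

From f = (1 − cos θ)/2: cos θ = 1 − 2×0.93 = -0.860; arccos → 149.3°.
A waning Moon lies in 180°–360°, so θ = 360° − 149.3° = 210.7°.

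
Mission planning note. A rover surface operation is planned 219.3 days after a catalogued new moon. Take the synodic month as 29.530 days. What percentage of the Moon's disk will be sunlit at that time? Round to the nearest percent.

95%

Reduce mod P: 219.3 − 7×29.530 = 12.59 d into the current lunation.
Elongation θ = 360° × 12.59/29.530 ≈ 153.5°.
Illuminated fraction = (1 − cos 153.5°)/2 = (1 − (-0.895))/2 ≈ 0.947, so 95%.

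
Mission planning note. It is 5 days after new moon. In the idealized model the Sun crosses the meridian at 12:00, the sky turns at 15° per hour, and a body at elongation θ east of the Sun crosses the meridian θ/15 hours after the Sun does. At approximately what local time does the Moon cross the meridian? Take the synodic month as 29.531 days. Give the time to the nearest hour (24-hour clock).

Elongation θ = 360° × 5/29.531 ≈ 61.0°.
At 15° of sky rotation per hour, 61.0° corresponds to a 4.06 h lag.
12:00 + 4.06 h ≈ 16:04 → 16:00 to the nearest hour.

16:00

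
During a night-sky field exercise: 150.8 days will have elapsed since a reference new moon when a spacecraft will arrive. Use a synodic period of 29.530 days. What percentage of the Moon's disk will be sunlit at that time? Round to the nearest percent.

11%

Reduce mod P: 150.8 − 5×29.530 = 3.15 d into the current lunation.
Elongation θ = 360° × 3.15/29.530 ≈ 38.4°.
cos 38.4° = 0.784, so f = (1 − 0.784)/2 = 0.108, so 11%.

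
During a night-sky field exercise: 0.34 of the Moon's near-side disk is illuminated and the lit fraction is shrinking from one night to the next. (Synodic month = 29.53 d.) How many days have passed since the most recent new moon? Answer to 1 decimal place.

23.7 days

cos θ = 1 − 2f = 0.320, giving a principal value of 71.3°.
Waning ⇒ past full, so θ = 360° − 71.3° = 288.7°.
That fraction of the synodic month is 288.7/360 × 29.53 d ≈ 23.68 d.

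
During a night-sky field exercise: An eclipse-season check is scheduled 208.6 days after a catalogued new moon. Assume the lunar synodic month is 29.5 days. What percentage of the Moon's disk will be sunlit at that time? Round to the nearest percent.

5%

Reduce mod P: 208.6 − 7×29.5 = 2.10 d into the current lunation.
The Moon has covered 2.10/29.5 of its cycle, so θ ≈ 360° × 2.10/29.5 = 25.6°.
cos 25.6° = 0.902, so f = (1 − 0.902)/2 = 0.049, so 5%.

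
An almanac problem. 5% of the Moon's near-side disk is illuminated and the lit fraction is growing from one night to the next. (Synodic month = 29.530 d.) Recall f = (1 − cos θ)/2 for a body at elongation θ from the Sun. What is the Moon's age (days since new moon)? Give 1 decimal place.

2.1 days

Invert f = (1 − cos θ)/2 to get cos θ = 1 − 2(0.05) = 0.900, hence θ₀ = arccos 0.900 = 25.8°.
Before full moon the principal value applies: θ = 25.8°.
Age = 29.530 × 25.8°/360° ≈ 2.12 days.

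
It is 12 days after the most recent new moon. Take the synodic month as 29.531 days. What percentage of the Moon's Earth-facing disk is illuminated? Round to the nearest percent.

92%

Phase angle: θ = 360°·(12 d)/(29.531 d) = 146.3°.
Illuminated fraction = (1 − cos 146.3°)/2 = (1 − (-0.832))/2 ≈ 0.916, so 92%.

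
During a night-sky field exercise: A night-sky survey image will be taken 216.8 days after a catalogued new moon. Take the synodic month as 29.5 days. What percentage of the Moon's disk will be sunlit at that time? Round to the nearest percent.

79%

216.8/29.5 = 7.349 lunations, so 7 complete cycles and 10.30 d into the next.
Elongation θ = 360° × 10.30/29.5 ≈ 125.7°.
With cos θ = (-0.583), the lit fraction is (1 − (-0.583))/2 ≈ 0.792, so 79%.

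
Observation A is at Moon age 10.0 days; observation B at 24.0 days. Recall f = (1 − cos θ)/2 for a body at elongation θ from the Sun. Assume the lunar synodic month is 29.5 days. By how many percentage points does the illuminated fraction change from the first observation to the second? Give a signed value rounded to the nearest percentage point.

θ₁ = 360° × 10.0/29.5 = 122.0°, f₁ = (1 − cos θ₁)/2 = 0.765.
θ₂ = 360° × 24.0/29.5 = 292.9°, f₂ = (1 − cos θ₂)/2 = 0.306.
Change = f₂ − f₁ = -0.460 → -46 percentage points.

-46 pp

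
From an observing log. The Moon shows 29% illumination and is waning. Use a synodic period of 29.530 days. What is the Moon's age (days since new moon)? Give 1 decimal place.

24.2 days

Invert f = (1 − cos θ)/2 to get cos θ = 1 − 2(0.29) = 0.420, hence θ₀ = arccos 0.420 = 65.2°.
A waning Moon lies in 180°–360°, so θ = 360° − 65.2° = 294.8°.
Age = 29.530 × 294.8°/360° ≈ 24.18 days.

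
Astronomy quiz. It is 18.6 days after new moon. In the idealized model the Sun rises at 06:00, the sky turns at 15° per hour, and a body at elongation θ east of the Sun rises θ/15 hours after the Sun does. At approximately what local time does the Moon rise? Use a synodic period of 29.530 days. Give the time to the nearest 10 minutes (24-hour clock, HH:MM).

Elongation θ = 360° × 18.6/29.530 ≈ 226.8°.
Delay after the Sun = 226.8° / (15°/h) ≈ 15.12 h.
06:00 + 15.117 h ≈ 21:07 → 21:10 to the nearest ten minutes.

21:10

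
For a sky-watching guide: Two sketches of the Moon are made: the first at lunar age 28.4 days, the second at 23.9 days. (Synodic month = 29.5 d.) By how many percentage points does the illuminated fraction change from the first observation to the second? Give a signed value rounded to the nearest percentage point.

First observation: θ = 360°·28.4/29.5 = 346.6°, so f = 0.014.
Second observation: θ = 291.7°, f = 0.315.
Δf = 0.315 − 0.014 = +0.302, i.e. +30 pp.

+30 percentage points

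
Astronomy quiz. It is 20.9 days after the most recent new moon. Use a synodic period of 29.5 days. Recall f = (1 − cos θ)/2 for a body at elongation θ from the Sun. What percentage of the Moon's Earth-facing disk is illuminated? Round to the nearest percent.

Elongation θ = 360° × 20.9/29.5 ≈ 255.1°.
With cos θ = (-0.258), the lit fraction is (1 − (-0.258))/2 ≈ 0.629, so 63%.

63%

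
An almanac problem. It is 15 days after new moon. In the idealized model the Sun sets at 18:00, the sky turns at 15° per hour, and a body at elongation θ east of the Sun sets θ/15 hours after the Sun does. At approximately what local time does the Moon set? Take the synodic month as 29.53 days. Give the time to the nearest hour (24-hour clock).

The Moon has covered 15/29.53 of its cycle, so θ ≈ 360° × 15/29.53 = 182.9°.
Delay after the Sun = 182.9° / (15°/h) ≈ 12.19 h.
18:00 + 12.19 h ≈ 06:11 → 06:00 to the nearest hour.

06:00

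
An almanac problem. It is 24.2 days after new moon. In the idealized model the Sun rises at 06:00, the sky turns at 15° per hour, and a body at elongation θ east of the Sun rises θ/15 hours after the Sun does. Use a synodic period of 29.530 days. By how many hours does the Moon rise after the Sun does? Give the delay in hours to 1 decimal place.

19.7 h

The Moon has covered 24.2/29.530 of its cycle, so θ ≈ 360° × 24.2/29.530 = 295.0°.
The Moon trails the Sun by θ/15 = 295.0/15 ≈ 19.67 hours.
So the Moon rises 19.67 h after the Sun.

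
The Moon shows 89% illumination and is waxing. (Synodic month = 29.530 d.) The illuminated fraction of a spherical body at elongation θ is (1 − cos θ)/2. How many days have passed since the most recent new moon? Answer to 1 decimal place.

Invert f = (1 − cos θ)/2 to get cos θ = 1 − 2(0.89) = -0.780, hence θ₀ = arccos -0.780 = 141.3°.
Before full moon the principal value applies: θ = 141.3°.
Age = 29.530 × 141.3°/360° ≈ 11.59 days.

11.6 days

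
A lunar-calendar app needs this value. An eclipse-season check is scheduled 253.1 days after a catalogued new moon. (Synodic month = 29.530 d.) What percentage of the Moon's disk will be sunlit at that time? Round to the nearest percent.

95%

253.1 d spans 8 complete synodic months (8 × 29.530 = 236.24 d) plus 16.86 d.
Phase angle: θ = 360°·(16.86 d)/(29.530 d) = 205.5°.
Illuminated fraction = (1 − cos 205.5°)/2 = (1 − (-0.902))/2 ≈ 0.951, so 95%.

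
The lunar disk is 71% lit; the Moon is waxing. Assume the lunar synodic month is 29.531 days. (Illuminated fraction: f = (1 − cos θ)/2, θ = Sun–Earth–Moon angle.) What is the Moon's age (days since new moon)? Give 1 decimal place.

Invert f = (1 − cos θ)/2 to get cos θ = 1 − 2(0.71) = -0.420, hence θ₀ = arccos -0.420 = 114.8°.
The Moon is waxing (0°–180°), so θ = 114.8° directly.
At 360°/29.531 d per day, 114.8° corresponds to 9.42 days.

9.4 days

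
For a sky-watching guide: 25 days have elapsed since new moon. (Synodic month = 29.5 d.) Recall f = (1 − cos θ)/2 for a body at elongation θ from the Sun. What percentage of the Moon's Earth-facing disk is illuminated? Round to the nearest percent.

21%

Elongation θ = 360° × 25/29.5 ≈ 305.1°.
With cos θ = 0.575, the lit fraction is (1 − 0.575)/2 ≈ 0.213, so 21%.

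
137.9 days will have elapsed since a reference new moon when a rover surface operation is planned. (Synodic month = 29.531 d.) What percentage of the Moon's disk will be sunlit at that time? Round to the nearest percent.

74%

137.9/29.531 = 4.670 lunations, so 4 complete cycles and 19.78 d into the next.
Phase angle: θ = 360°·(19.78 d)/(29.531 d) = 241.1°.
cos 241.1° = (-0.484), so f = (1 − (-0.484))/2 = 0.742, so 74%.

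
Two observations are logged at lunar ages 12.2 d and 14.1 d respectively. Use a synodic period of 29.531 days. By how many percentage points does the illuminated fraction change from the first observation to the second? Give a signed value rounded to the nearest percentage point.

θ₁ = 360° × 12.2/29.531 = 148.7°, f₁ = (1 − cos θ₁)/2 = 0.927.
θ₂ = 360° × 14.1/29.531 = 171.9°, f₂ = (1 − cos θ₂)/2 = 0.995.
Change = f₂ − f₁ = +0.068 → +7 percentage points.

+7 pp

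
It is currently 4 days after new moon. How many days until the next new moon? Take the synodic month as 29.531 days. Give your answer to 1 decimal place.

The next new moon completes the synodic month: 29.531 − 4 = 25.531 days.

25.5 days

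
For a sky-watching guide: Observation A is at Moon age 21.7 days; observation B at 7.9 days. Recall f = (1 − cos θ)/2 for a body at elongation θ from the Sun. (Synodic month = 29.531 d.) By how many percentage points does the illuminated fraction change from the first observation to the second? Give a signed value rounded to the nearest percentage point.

θ₁ = 360° × 21.7/29.531 = 264.5°, f₁ = (1 − cos θ₁)/2 = 0.548.
θ₂ = 360° × 7.9/29.531 = 96.3°, f₂ = (1 − cos θ₂)/2 = 0.555.
Change = f₂ − f₁ = +0.007 → +1 percentage points.

+1 pp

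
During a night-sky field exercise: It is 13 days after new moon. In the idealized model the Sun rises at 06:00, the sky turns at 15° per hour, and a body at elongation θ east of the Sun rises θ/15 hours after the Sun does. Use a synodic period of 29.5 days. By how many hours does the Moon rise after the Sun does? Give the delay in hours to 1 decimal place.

Elongation θ = 360° × 13/29.5 ≈ 158.6°.
At 15° of sky rotation per hour, 158.6° corresponds to a 10.58 h lag.
So the Moon rises 10.58 h after the Sun.

10.6 h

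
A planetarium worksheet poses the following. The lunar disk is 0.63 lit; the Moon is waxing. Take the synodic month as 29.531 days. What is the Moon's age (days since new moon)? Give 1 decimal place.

cos θ = 1 − 2f = -0.260, giving a principal value of 105.1°.
Before full moon the principal value applies: θ = 105.1°.
At 360°/29.531 d per day, 105.1° corresponds to 8.62 days.

8.6 days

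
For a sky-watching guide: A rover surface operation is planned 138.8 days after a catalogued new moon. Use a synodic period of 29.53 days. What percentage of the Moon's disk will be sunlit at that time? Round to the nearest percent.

65%

138.8 d spans 4 complete synodic months (4 × 29.53 = 118.12 d) plus 20.68 d.
Elongation θ = 360° × 20.68/29.53 ≈ 252.1°.
With cos θ = (-0.307), the lit fraction is (1 − (-0.307))/2 ≈ 0.654, so 65%.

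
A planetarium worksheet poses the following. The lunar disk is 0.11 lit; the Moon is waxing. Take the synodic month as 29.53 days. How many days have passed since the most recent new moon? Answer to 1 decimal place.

cos θ = 1 − 2f = 0.780, giving a principal value of 38.7°.
Before full moon the principal value applies: θ = 38.7°.
That fraction of the synodic month is 38.7/360 × 29.53 d ≈ 3.18 d.

3.2 days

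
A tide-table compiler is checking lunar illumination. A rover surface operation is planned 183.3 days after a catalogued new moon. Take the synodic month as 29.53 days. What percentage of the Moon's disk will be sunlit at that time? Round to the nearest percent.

183.3/29.53 = 6.207 lunations, so 6 complete cycles and 6.12 d into the next.
Elongation θ = 360° × 6.12/29.53 ≈ 74.6°.
With cos θ = 0.265, the lit fraction is (1 − 0.265)/2 ≈ 0.367, so 37%.

37%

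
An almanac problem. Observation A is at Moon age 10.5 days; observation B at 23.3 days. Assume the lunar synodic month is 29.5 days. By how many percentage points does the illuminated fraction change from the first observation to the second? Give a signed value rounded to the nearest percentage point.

-43 pp

First observation: θ = 360°·10.5/29.5 = 128.1°, so f = 0.809.
Second observation: θ = 284.3°, f = 0.376.
Δf = 0.376 − 0.809 = -0.433, i.e. -43 pp.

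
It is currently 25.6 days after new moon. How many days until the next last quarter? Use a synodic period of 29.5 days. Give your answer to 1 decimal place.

Last quarter is 0.75 of the way through the cycle: age 0.75 × 29.5 = 22.125 d.
Already past this cycle's last quarter; the next is at 22.125 + 29.5 = 51.625 d, so 51.625 − 25.6 = 26.025 days.

26.0 days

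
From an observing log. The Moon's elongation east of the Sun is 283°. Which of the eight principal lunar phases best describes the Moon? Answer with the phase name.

last quarter

283° lies in the last quarter sector of the 8-phase cycle.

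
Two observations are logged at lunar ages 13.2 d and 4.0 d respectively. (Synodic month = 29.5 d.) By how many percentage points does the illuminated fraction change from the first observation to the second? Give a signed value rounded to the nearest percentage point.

θ₁ = 360° × 13.2/29.5 = 161.1°, f₁ = (1 − cos θ₁)/2 = 0.973.
θ₂ = 360° × 4.0/29.5 = 48.8°, f₂ = (1 − cos θ₂)/2 = 0.171.
Change = f₂ − f₁ = -0.802 → -80 percentage points.

-80 pp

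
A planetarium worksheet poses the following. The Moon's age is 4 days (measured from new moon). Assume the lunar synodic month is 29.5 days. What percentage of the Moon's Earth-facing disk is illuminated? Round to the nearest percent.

17%

The Moon has covered 4/29.5 of its cycle, so θ ≈ 360° × 4/29.5 = 48.8°.
cos 48.8° = 0.659, so f = (1 − 0.659)/2 = 0.171, so 17%.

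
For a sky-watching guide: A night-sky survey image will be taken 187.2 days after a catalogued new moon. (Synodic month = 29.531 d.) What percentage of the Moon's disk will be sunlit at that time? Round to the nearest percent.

77%

187.2/29.531 = 6.339 lunations, so 6 complete cycles and 10.01 d into the next.
Phase angle: θ = 360°·(10.01 d)/(29.531 d) = 122.1°.
Illuminated fraction = (1 − cos 122.1°)/2 = (1 − (-0.531))/2 ≈ 0.766, so 77%.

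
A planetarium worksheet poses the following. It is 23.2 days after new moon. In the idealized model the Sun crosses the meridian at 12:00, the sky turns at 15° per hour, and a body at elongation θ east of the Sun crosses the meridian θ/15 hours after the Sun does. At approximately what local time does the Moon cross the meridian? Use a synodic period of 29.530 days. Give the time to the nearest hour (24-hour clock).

07:00

Elongation θ = 360° × 23.2/29.530 ≈ 282.8°.
At 15° of sky rotation per hour, 282.8° corresponds to a 18.86 h lag.
12:00 + 18.86 h ≈ 06:51 → 07:00 to the nearest hour.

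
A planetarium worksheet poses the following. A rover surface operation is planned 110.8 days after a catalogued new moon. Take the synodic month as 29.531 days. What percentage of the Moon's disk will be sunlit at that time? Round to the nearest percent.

49%

Reduce mod P: 110.8 − 3×29.531 = 22.21 d into the current lunation.
Phase angle: θ = 360°·(22.21 d)/(29.531 d) = 270.7°.
Illuminated fraction = (1 − cos 270.7°)/2 = (1 − 0.012)/2 ≈ 0.494, so 49%.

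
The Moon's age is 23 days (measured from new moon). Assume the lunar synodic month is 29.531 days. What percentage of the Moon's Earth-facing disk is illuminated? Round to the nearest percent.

41%

Phase angle: θ = 360°·(23 d)/(29.531 d) = 280.4°.
With cos θ = 0.180, the lit fraction is (1 − 0.180)/2 ≈ 0.410, so 41%.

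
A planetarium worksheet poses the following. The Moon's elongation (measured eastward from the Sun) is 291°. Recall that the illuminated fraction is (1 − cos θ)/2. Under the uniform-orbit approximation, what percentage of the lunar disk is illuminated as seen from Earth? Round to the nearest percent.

32%

cos 291° = 0.358, so f = (1 − 0.358)/2 = 0.321, i.e. 32%.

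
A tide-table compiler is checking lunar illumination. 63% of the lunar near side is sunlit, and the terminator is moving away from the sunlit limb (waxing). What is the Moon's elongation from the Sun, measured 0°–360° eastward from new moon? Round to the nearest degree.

105°

From f = (1 − cos θ)/2: cos θ = 1 − 2×0.63 = -0.260; arccos → 105.1°.
The Moon is waxing (0°–180°), so θ = 105.1° directly.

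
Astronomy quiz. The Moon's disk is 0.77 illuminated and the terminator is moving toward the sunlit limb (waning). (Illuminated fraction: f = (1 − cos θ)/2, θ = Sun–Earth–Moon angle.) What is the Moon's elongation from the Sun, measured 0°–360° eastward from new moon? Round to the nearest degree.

237°

From f = (1 − cos θ)/2: cos θ = 1 − 2×0.77 = -0.540; arccos → 122.7°.
A waning Moon lies in 180°–360°, so θ = 360° − 122.7° = 237.3°.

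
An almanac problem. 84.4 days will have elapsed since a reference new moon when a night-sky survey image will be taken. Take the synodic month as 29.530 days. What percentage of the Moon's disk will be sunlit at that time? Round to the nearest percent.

84.4 d spans 2 complete synodic months (2 × 29.530 = 59.06 d) plus 25.34 d.
The Moon has covered 25.34/29.530 of its cycle, so θ ≈ 360° × 25.34/29.530 = 308.9°.
cos 308.9° = 0.628, so f = (1 − 0.628)/2 = 0.186, so 19%.

19%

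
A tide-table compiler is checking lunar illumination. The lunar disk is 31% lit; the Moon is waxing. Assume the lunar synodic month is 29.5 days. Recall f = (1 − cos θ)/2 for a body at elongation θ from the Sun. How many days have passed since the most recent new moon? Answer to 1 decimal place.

5.5 days

From f = (1 − cos θ)/2: cos θ = 1 − 2×0.31 = 0.380; arccos → 67.7°.
The Moon is waxing (0°–180°), so θ = 67.7° directly.
That fraction of the synodic month is 67.7/360 × 29.5 d ≈ 5.54 d.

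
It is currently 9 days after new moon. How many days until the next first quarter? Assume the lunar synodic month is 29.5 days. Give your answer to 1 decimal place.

27.9 days

First quarter occurs at elongation 90°, i.e. at age 29.5 × 90/360 = 7.375 d.
This lunation's first quarter (7.375 d) has passed, so add one period: 36.875 − 9 = 27.875 days.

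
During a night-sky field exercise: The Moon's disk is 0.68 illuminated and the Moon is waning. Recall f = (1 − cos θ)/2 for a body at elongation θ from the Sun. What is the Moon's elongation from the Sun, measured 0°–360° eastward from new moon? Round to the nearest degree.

cos θ = 1 − 2f = -0.360, giving a principal value of 111.1°.
A waning Moon lies in 180°–360°, so θ = 360° − 111.1° = 248.9°.

249°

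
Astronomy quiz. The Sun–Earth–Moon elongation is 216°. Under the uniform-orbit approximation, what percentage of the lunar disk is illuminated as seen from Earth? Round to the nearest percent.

Half-versine of 216°: (1 − (-0.809))/2 = 0.905, i.e. 90%.

90%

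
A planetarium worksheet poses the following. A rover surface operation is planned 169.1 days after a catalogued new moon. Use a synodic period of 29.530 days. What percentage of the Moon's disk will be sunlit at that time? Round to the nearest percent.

57%

169.1 d spans 5 complete synodic months (5 × 29.530 = 147.65 d) plus 21.45 d.
Elongation θ = 360° × 21.45/29.530 ≈ 261.5°.
With cos θ = (-0.148), the lit fraction is (1 − (-0.148))/2 ≈ 0.574, so 57%.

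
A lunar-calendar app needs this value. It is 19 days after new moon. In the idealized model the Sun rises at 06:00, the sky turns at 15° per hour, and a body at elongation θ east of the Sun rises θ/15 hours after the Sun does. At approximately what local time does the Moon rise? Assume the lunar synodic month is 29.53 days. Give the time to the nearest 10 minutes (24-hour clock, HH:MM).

21:30

Elongation θ = 360° × 19/29.53 ≈ 231.6°.
The Moon trails the Sun by θ/15 = 231.6/15 ≈ 15.44 hours.
06:00 + 15.442 h ≈ 21:27 → 21:30 to the nearest ten minutes.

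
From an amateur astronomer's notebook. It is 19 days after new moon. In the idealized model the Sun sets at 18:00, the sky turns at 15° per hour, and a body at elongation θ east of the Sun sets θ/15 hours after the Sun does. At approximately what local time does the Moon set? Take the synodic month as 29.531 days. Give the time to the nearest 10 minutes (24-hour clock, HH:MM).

09:30

Elongation θ = 360° × 19/29.531 ≈ 231.6°.
At 15° of sky rotation per hour, 231.6° corresponds to a 15.44 h lag.
18:00 + 15.441 h ≈ 09:26 → 09:30 to the nearest ten minutes.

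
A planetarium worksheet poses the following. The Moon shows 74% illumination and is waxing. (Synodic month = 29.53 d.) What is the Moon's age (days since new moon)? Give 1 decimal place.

cos θ = 1 − 2f = -0.480, giving a principal value of 118.7°.
The Moon is waxing (0°–180°), so θ = 118.7° directly.
Age = 29.53 × 118.7°/360° ≈ 9.74 days.

9.7 days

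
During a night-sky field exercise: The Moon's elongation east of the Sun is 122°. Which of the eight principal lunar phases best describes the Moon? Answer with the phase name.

The waxing gibbous sector spans roughly 112°–158°; 122° falls inside it.

waxing gibbous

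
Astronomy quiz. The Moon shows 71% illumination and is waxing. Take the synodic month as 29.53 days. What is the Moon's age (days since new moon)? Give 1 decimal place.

9.4 days

Invert f = (1 − cos θ)/2 to get cos θ = 1 − 2(0.71) = -0.420, hence θ₀ = arccos -0.420 = 114.8°.
Before full moon the principal value applies: θ = 114.8°.
At 360°/29.53 d per day, 114.8° corresponds to 9.42 days.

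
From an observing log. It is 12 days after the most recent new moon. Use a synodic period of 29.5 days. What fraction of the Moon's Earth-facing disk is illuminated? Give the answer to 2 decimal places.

The Moon has covered 12/29.5 of its cycle, so θ ≈ 360° × 12/29.5 = 146.4°.
With cos θ = (-0.833), the lit fraction is (1 − (-0.833))/2 ≈ 0.917.

0.92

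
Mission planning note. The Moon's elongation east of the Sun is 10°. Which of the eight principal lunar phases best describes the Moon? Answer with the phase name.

10° lies in the new moon sector of the 8-phase cycle.

new moon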